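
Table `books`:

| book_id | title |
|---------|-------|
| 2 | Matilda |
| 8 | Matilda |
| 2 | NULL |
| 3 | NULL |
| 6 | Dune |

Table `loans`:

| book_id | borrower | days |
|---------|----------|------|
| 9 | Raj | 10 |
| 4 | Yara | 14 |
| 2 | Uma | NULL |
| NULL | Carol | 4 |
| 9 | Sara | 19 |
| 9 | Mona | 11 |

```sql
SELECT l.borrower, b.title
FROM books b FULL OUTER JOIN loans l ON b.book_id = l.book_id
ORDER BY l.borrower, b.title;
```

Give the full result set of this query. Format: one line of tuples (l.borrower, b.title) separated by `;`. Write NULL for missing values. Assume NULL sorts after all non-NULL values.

FULL OUTER JOIN keeps every row from both sides; unmatched rows get NULL for the other side's columns.
Matching on b.book_id = l.book_id. A NULL in a compared column never satisfies the condition.
- book_id=2: 1 matching l row(s), so 1 row(s) emitted.
- book_id=8: no l row matches, row kept with l columns NULL.
- book_id=2: 1 matching l row(s), so 1 row(s) emitted.
- book_id=3: no l row matches, row kept with l columns NULL.
- book_id=6: no l row matches, row kept with l columns NULL.
- plus 5 unmatched l row(s), each kept with NULL b columns.
After projecting and ordering:
l.borrower | b.title
Carol | NULL
Mona | NULL
Raj | NULL
Sara | NULL
Uma | Matilda
Uma | NULL
Yara | NULL
NULL | Dune
NULL | Matilda
NULL | NULL

(Carol, NULL); (Mona, NULL); (Raj, NULL); (Sara, NULL); (Uma, Matilda); (Uma, NULL); (Yara, NULL); (NULL, Dune); (NULL, Matilda); (NULL, NULL)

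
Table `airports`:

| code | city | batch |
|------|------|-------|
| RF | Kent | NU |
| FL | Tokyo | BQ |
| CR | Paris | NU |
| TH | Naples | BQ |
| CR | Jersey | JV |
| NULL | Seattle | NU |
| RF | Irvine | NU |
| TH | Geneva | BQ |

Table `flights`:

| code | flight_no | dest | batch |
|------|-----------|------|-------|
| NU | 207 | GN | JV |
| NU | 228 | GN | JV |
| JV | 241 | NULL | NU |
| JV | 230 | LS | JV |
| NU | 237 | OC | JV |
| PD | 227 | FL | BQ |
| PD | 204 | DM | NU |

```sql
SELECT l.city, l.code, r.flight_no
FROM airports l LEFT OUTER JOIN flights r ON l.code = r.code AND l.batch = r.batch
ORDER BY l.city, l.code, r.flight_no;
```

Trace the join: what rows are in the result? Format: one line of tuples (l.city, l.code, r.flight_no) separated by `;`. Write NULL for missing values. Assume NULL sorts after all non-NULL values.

LEFT JOIN keeps every row from `airports`; unmatched rows get NULL for `flights`'s columns.
Matching on l.code = r.code AND l.batch = r.batch. A NULL in a compared column never satisfies the condition.
- code=RF, batch=NU: no r row matches, row kept with r columns NULL.
- code=FL, batch=BQ: no r row matches, row kept with r columns NULL.
- code=CR, batch=NU: no r row matches, row kept with r columns NULL.
- code=TH, batch=BQ: no r row matches, row kept with r columns NULL.
- code=CR, batch=JV: no r row matches, row kept with r columns NULL.
- code=NULL, batch=NU: no r row matches, row kept with r columns NULL.
- code=RF, batch=NU: no r row matches, row kept with r columns NULL.
- code=TH, batch=BQ: no r row matches, row kept with r columns NULL.
After projecting and ordering:
l.city | l.code | r.flight_no
Geneva | TH | NULL
Irvine | RF | NULL
Jersey | CR | NULL
Kent | RF | NULL
Naples | TH | NULL
Paris | CR | NULL
Seattle | NULL | NULL
Tokyo | FL | NULL

(Geneva, TH, NULL); (Irvine, RF, NULL); (Jersey, CR, NULL); (Kent, RF, NULL); (Naples, TH, NULL); (Paris, CR, NULL); (Seattle, NULL, NULL); (Tokyo, FL, NULL)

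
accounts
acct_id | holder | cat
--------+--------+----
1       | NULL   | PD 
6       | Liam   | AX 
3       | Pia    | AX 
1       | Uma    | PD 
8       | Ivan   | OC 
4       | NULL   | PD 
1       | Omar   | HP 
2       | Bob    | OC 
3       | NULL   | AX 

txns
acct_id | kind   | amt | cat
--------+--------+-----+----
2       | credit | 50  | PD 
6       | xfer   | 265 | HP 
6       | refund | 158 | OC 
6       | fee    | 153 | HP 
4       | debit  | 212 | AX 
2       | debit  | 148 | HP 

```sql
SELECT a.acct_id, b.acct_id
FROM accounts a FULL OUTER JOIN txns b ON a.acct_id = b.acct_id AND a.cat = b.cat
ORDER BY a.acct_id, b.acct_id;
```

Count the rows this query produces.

15

FULL OUTER JOIN keeps every row from both sides; unmatched rows get NULL for the other side's columns.
Matching on a.acct_id = b.acct_id AND a.cat = b.cat.
- a (acct_id=1, cat=PD) has no partner → padded with NULL.
- a (acct_id=6, cat=AX) has no partner → padded with NULL.
- a (acct_id=3, cat=AX) has no partner → padded with NULL.
- a (acct_id=1, cat=PD) has no partner → padded with NULL.
- a (acct_id=8, cat=OC) has no partner → padded with NULL.
- a (acct_id=4, cat=PD) has no partner → padded with NULL.
- a (acct_id=1, cat=HP) has no partner → padded with NULL.
- a (acct_id=2, cat=OC) has no partner → padded with NULL.
- a (acct_id=3, cat=AX) has no partner → padded with NULL.
- 6 b row(s) had no a match → kept, a columns NULL.
Total: 0 matched + 15 padded = 15 rows.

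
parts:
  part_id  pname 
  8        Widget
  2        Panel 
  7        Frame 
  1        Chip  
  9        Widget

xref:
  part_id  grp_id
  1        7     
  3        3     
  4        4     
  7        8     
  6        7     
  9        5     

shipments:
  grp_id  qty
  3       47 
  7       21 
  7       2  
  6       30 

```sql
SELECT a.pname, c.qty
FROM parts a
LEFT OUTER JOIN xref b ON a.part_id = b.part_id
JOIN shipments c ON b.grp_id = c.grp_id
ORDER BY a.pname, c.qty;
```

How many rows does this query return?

2

Joins associate left-to-right: parts LEFT JOIN xref on part_id gives 5 intermediate row(s).
Then INNER JOIN `shipments c` on grp_id: keep only rows whose b.grp_id appears in c.
Result: 2 row(s).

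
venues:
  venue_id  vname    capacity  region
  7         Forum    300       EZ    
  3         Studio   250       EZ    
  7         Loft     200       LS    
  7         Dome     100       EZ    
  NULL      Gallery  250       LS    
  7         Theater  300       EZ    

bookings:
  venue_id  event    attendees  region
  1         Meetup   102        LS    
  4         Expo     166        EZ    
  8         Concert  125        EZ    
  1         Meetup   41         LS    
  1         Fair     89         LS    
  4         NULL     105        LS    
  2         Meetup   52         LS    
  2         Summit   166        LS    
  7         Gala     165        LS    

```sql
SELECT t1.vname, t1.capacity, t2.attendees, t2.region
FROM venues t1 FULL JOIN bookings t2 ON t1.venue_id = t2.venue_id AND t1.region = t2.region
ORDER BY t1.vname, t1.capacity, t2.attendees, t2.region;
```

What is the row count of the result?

14

FULL OUTER JOIN keeps every row from both sides; unmatched rows get NULL for the other side's columns.
Matching on t1.venue_id = t2.venue_id AND t1.region = t2.region. A NULL in a compared column never satisfies the condition.
- t1 row (venue_id=7, region=EZ): no match → kept, t2 columns NULL.
- t1 row (venue_id=3, region=EZ): no match → kept, t2 columns NULL.
- t1 row (venue_id=7, region=LS): matches 1 t2 row(s) → 1 output row(s).
- t1 row (venue_id=7, region=EZ): no match → kept, t2 columns NULL.
- t1 row (venue_id=NULL, region=LS): no match → kept, t2 columns NULL.
- t1 row (venue_id=7, region=EZ): no match → kept, t2 columns NULL.
- 8 row(s) from t2 found no t1 partner → padded with NULL.
Total: 1 matched + 13 padded = 14 rows.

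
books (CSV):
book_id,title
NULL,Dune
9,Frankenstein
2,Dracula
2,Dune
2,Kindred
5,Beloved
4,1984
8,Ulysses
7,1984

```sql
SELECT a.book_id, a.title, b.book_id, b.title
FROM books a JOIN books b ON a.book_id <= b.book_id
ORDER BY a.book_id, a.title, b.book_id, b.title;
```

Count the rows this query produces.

INNER JOIN keeps only pairs where the ON condition holds.
Matching on a.book_id <= b.book_id. A NULL in a compared column never satisfies the condition.
- book_id=NULL: no matching b row, dropped.
- book_id=9: 1 matching b row(s), so 1 row(s) emitted.
- book_id=2: 8 matching b row(s), so 8 row(s) emitted.
- book_id=2: 8 matching b row(s), so 8 row(s) emitted.
- book_id=2: 8 matching b row(s), so 8 row(s) emitted.
- book_id=5: 4 matching b row(s), so 4 row(s) emitted.
- book_id=4: 5 matching b row(s), so 5 row(s) emitted.
- book_id=8: 2 matching b row(s), so 2 row(s) emitted.
- book_id=7: 3 matching b row(s), so 3 row(s) emitted.
Total: 39 rows.

39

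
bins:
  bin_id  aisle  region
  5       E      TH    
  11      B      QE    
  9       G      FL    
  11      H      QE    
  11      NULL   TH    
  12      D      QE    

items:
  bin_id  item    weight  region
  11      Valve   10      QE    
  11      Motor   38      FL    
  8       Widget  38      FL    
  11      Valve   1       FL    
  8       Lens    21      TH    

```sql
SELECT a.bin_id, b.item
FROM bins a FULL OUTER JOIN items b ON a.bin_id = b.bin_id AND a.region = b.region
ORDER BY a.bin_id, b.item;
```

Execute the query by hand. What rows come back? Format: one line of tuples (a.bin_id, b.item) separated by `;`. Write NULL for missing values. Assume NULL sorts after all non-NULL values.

(5, NULL); (9, NULL); (11, Valve); (11, Valve); (11, NULL); (12, NULL); (NULL, Lens); (NULL, Motor); (NULL, Valve); (NULL, Widget)

FULL OUTER JOIN keeps every row from both sides; unmatched rows get NULL for the other side's columns.
Matching on a.bin_id = b.bin_id AND a.region = b.region.
- a row (bin_id=5, region=TH): no match → kept, b columns NULL.
- a row (bin_id=11, region=QE): matches 1 b row(s) → 1 output row(s).
- a row (bin_id=9, region=FL): no match → kept, b columns NULL.
- a row (bin_id=11, region=QE): matches 1 b row(s) → 1 output row(s).
- a row (bin_id=11, region=TH): no match → kept, b columns NULL.
- a row (bin_id=12, region=QE): no match → kept, b columns NULL.
- 4 row(s) from b found no a partner → padded with NULL.
After projecting and ordering:
a.bin_id | b.item
5 | NULL
9 | NULL
11 | Valve
11 | Valve
11 | NULL
12 | NULL
NULL | Lens
NULL | Motor
NULL | Valve
NULL | Widget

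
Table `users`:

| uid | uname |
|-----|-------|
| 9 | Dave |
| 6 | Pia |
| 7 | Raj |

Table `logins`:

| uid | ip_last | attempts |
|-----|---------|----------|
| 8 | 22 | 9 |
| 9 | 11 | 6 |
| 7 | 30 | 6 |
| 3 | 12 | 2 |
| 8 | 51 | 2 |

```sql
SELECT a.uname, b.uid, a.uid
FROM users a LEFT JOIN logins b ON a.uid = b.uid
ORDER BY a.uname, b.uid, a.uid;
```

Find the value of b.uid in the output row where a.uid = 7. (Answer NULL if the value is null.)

7

LEFT JOIN keeps every row from `users`; unmatched rows get NULL for `logins`'s columns.
Matching on a.uid = b.uid.
- a (uid=9) pairs with 1 row(s) of b.
- a (uid=6) has no partner → padded with NULL.
- a (uid=7) pairs with 1 row(s) of b.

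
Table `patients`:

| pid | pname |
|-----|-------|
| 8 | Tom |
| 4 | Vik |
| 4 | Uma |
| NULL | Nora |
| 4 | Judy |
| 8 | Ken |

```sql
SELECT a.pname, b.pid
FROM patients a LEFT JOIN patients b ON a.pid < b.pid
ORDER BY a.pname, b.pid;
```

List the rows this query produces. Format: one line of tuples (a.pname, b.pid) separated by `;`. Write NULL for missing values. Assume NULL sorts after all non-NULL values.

LEFT JOIN keeps every row from `patients a`; unmatched rows get NULL for `patients b`'s columns.
Matching on a.pid < b.pid. A NULL in a compared column never satisfies the condition.
- a row (pid=8): no match → kept, b columns NULL.
- a row (pid=4): matches 2 b row(s) → 2 output row(s).
- a row (pid=4): matches 2 b row(s) → 2 output row(s).
- a row (pid=NULL): no match → kept, b columns NULL.
- a row (pid=4): matches 2 b row(s) → 2 output row(s).
- a row (pid=8): no match → kept, b columns NULL.
After projecting and ordering:
a.pname | b.pid
Judy | 8
Judy | 8
Ken | NULL
Nora | NULL
Tom | NULL
Uma | 8
Uma | 8
Vik | 8
Vik | 8

(Judy, 8); (Judy, 8); (Ken, NULL); (Nora, NULL); (Tom, NULL); (Uma, 8); (Uma, 8); (Vik, 8); (Vik, 8)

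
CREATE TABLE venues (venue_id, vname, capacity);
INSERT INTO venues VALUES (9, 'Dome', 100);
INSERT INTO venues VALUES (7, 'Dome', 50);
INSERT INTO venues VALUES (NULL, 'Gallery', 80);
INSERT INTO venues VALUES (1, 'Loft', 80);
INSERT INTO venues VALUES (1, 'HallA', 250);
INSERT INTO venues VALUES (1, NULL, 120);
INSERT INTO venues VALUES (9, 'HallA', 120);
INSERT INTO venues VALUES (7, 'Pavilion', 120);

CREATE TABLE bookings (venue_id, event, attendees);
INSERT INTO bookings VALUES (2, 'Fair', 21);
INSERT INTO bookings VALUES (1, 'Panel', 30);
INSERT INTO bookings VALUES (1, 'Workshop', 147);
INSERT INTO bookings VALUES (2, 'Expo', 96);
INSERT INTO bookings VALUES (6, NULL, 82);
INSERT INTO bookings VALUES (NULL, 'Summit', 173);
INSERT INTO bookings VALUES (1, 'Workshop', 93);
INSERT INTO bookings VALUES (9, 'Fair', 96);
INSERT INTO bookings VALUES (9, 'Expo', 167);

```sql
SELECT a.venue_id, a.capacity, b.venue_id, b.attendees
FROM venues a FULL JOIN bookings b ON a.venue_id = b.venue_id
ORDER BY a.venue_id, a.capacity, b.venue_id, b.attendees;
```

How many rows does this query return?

20

FULL OUTER JOIN keeps every row from both sides; unmatched rows get NULL for the other side's columns.
Matching on a.venue_id = b.venue_id. A NULL in a compared column never satisfies the condition.
- a row (venue_id=9): matches 2 b row(s) → 2 output row(s).
- a row (venue_id=7): no match → kept, b columns NULL.
- a row (venue_id=NULL): no match → kept, b columns NULL.
- a row (venue_id=1): matches 3 b row(s) → 3 output row(s).
- a row (venue_id=1): matches 3 b row(s) → 3 output row(s).
- a row (venue_id=1): matches 3 b row(s) → 3 output row(s).
- a row (venue_id=9): matches 2 b row(s) → 2 output row(s).
- a row (venue_id=7): no match → kept, b columns NULL.
- plus 4 unmatched b row(s), each kept with NULL a columns.
Total: 13 matched + 7 padded = 20 rows.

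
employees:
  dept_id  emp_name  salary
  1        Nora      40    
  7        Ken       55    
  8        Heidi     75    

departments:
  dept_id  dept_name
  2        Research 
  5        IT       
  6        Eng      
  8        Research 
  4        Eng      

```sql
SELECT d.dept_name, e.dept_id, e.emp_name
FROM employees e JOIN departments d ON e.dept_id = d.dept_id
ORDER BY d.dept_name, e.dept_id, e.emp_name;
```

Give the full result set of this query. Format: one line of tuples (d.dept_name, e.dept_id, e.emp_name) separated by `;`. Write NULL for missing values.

(Research, 8, Heidi)

INNER JOIN keeps only pairs where the ON condition holds.
Matching on e.dept_id = d.dept_id.
Matched pairs: 1.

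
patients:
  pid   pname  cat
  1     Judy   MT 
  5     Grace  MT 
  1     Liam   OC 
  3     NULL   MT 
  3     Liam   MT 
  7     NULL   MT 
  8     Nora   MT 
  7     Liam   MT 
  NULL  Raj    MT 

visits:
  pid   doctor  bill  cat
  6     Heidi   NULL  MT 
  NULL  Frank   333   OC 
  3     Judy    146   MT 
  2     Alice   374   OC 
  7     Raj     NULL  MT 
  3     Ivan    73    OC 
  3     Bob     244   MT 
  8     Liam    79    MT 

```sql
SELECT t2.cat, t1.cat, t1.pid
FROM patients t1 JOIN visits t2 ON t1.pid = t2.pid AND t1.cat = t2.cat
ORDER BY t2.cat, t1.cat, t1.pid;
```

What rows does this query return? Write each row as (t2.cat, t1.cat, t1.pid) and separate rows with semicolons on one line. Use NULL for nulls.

INNER JOIN keeps only pairs where the ON condition holds.
Matching on t1.pid = t2.pid AND t1.cat = t2.cat. A NULL in a compared column never satisfies the condition.
Matched pairs: 7.

(MT, MT, 3); (MT, MT, 3); (MT, MT, 3); (MT, MT, 3); (MT, MT, 7); (MT, MT, 7); (MT, MT, 8)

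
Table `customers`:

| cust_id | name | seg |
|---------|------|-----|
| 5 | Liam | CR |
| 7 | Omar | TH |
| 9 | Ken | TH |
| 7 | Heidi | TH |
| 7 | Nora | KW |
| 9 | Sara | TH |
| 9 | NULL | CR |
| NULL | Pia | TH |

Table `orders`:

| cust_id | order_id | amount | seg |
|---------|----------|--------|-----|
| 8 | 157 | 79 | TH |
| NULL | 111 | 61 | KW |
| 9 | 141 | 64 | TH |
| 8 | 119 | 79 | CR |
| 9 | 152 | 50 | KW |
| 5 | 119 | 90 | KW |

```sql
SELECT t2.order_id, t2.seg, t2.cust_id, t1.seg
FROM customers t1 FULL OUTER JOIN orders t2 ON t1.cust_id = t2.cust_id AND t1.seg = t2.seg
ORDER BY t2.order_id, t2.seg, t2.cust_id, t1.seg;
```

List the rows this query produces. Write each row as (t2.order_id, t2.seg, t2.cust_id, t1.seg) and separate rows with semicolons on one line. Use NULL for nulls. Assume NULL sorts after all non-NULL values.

(111, KW, NULL, NULL); (119, CR, 8, NULL); (119, KW, 5, NULL); (141, TH, 9, TH); (141, TH, 9, TH); (152, KW, 9, NULL); (157, TH, 8, NULL); (NULL, NULL, NULL, CR); (NULL, NULL, NULL, CR); (NULL, NULL, NULL, KW); (NULL, NULL, NULL, TH); (NULL, NULL, NULL, TH); (NULL, NULL, NULL, TH)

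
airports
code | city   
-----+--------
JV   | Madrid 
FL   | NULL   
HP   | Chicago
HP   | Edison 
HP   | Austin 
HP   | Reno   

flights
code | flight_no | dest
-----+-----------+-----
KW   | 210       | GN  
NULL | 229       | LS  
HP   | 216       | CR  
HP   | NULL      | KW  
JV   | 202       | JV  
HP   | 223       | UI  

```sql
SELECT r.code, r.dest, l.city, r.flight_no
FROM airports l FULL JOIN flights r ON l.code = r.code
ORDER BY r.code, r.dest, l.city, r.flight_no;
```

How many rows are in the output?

16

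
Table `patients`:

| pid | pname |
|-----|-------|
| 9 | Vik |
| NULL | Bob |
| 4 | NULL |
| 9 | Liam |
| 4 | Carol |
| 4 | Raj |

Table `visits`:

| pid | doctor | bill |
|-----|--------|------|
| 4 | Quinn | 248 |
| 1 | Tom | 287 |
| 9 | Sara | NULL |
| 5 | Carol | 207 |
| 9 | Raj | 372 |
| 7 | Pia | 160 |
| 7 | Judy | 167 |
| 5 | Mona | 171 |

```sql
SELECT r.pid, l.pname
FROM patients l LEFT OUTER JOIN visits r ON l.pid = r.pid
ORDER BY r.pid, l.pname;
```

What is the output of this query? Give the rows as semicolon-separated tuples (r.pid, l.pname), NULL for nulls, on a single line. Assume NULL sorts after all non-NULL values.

LEFT JOIN keeps every row from `patients`; unmatched rows get NULL for `visits`'s columns.
Matching on l.pid = r.pid. A NULL in a compared column never satisfies the condition.
- pid=9: 2 matching r row(s), so 2 row(s) emitted.
- pid=NULL: no r row matches, row kept with r columns NULL.
- pid=4: 1 matching r row(s), so 1 row(s) emitted.
- pid=9: 2 matching r row(s), so 2 row(s) emitted.
- pid=4: 1 matching r row(s), so 1 row(s) emitted.
- pid=4: 1 matching r row(s), so 1 row(s) emitted.
After projecting and ordering:
r.pid | l.pname
4 | Carol
4 | Raj
4 | NULL
9 | Liam
9 | Liam
9 | Vik
9 | Vik
NULL | Bob

(4, Carol); (4, Raj); (4, NULL); (9, Liam); (9, Liam); (9, Vik); (9, Vik); (NULL, Bob)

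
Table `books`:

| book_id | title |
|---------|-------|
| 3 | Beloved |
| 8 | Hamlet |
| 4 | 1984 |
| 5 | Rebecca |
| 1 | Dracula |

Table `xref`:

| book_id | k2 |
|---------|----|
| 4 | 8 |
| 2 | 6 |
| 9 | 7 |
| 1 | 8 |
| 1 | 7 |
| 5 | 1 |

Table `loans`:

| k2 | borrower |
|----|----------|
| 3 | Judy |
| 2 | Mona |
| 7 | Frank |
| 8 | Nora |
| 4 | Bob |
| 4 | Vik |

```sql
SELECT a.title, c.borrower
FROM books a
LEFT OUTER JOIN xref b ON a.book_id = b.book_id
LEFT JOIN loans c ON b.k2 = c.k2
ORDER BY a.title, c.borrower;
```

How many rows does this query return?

6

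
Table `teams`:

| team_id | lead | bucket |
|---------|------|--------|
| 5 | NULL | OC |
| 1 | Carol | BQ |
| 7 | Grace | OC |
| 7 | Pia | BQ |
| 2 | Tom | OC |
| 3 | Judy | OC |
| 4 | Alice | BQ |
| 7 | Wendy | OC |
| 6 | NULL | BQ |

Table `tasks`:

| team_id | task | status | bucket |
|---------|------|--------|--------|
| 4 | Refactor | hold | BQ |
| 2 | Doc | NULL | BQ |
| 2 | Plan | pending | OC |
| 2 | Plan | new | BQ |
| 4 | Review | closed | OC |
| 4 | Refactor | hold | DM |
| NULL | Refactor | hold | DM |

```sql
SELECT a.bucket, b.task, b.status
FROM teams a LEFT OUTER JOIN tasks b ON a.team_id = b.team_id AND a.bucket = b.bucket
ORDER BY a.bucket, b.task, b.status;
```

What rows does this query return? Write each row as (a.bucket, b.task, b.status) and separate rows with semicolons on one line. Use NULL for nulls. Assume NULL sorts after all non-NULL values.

(BQ, Refactor, hold); (BQ, NULL, NULL); (BQ, NULL, NULL); (BQ, NULL, NULL); (OC, Plan, pending); (OC, NULL, NULL); (OC, NULL, NULL); (OC, NULL, NULL); (OC, NULL, NULL)

LEFT JOIN keeps every row from `teams`; unmatched rows get NULL for `tasks`'s columns.
Matching on a.team_id = b.team_id AND a.bucket = b.bucket. A NULL in a compared column never satisfies the condition.
- team_id=5, bucket=OC: no b row matches, row kept with b columns NULL.
- team_id=1, bucket=BQ: no b row matches, row kept with b columns NULL.
- team_id=7, bucket=OC: no b row matches, row kept with b columns NULL.
- team_id=7, bucket=BQ: no b row matches, row kept with b columns NULL.
- team_id=2, bucket=OC: 1 matching b row(s), so 1 row(s) emitted.
- team_id=3, bucket=OC: no b row matches, row kept with b columns NULL.
- team_id=4, bucket=BQ: 1 matching b row(s), so 1 row(s) emitted.
- team_id=7, bucket=OC: no b row matches, row kept with b columns NULL.
- team_id=6, bucket=BQ: no b row matches, row kept with b columns NULL.
After projecting and ordering:
a.bucket | b.task | b.status
BQ | Refactor | hold
BQ | NULL | NULL
BQ | NULL | NULL
BQ | NULL | NULL
OC | Plan | pending
OC | NULL | NULL
OC | NULL | NULL
OC | NULL | NULL
OC | NULL | NULL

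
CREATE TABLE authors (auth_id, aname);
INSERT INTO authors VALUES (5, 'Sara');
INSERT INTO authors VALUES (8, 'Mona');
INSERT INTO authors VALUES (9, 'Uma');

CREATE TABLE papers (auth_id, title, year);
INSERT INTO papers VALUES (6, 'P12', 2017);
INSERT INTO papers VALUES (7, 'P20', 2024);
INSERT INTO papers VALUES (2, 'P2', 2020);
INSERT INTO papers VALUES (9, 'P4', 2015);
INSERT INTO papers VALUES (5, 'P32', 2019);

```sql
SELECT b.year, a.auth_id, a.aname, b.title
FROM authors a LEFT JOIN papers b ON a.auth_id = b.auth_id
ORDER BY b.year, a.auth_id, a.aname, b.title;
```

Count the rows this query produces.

3

LEFT JOIN keeps every row from `authors`; unmatched rows get NULL for `papers`'s columns.
Matching on a.auth_id = b.auth_id.
- a[0] auth_id=5 → 1 match(es) in b → 1 row(s).
- a[1] auth_id=8 → no match; kept with NULLs on the b side.
- a[2] auth_id=9 → 1 match(es) in b → 1 row(s).
Total: 2 matched + 1 padded = 3 rows.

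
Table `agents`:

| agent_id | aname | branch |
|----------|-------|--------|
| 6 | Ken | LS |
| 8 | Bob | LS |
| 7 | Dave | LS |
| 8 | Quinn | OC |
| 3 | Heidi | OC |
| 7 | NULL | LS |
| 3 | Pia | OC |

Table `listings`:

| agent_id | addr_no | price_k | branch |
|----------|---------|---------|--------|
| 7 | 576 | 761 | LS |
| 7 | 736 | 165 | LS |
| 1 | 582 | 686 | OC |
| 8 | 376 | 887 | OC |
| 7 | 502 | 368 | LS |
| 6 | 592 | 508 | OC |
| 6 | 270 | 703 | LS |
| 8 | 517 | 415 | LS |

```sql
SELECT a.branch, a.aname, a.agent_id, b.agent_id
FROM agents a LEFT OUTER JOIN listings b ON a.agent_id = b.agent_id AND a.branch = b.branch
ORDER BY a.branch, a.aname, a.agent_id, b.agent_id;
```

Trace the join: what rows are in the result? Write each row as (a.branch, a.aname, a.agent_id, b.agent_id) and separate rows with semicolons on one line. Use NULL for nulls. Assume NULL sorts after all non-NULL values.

(LS, Bob, 8, 8); (LS, Dave, 7, 7); (LS, Dave, 7, 7); (LS, Dave, 7, 7); (LS, Ken, 6, 6); (LS, NULL, 7, 7); (LS, NULL, 7, 7); (LS, NULL, 7, 7); (OC, Heidi, 3, NULL); (OC, Pia, 3, NULL); (OC, Quinn, 8, 8)

LEFT JOIN keeps every row from `agents`; unmatched rows get NULL for `listings`'s columns.
Matching on a.agent_id = b.agent_id AND a.branch = b.branch.
- a row (agent_id=6, branch=LS): matches 1 b row(s) → 1 output row(s).
- a row (agent_id=8, branch=LS): matches 1 b row(s) → 1 output row(s).
- a row (agent_id=7, branch=LS): matches 3 b row(s) → 3 output row(s).
- a row (agent_id=8, branch=OC): matches 1 b row(s) → 1 output row(s).
- a row (agent_id=3, branch=OC): no match → kept, b columns NULL.
- a row (agent_id=7, branch=LS): matches 3 b row(s) → 3 output row(s).
- a row (agent_id=3, branch=OC): no match → kept, b columns NULL.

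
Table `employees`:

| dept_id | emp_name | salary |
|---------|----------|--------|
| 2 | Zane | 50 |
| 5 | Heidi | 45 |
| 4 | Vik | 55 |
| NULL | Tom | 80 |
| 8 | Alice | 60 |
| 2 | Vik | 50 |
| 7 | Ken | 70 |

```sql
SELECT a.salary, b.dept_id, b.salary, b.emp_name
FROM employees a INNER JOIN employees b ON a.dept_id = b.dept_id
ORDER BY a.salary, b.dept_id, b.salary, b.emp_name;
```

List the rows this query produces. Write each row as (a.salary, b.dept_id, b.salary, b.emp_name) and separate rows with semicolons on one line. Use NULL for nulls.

(45, 5, 45, Heidi); (50, 2, 50, Vik); (50, 2, 50, Vik); (50, 2, 50, Zane); (50, 2, 50, Zane); (55, 4, 55, Vik); (60, 8, 60, Alice); (70, 7, 70, Ken)

INNER JOIN keeps only pairs where the ON condition holds.
Matching on a.dept_id = b.dept_id. A NULL in a compared column never satisfies the condition.
- a (dept_id=2) pairs with 2 row(s) of b.
- a (dept_id=5) pairs with 1 row(s) of b.
- a (dept_id=4) pairs with 1 row(s) of b.
- a (dept_id=NULL) has no partner → excluded.
- a (dept_id=8) pairs with 1 row(s) of b.
- a (dept_id=2) pairs with 2 row(s) of b.
- a (dept_id=7) pairs with 1 row(s) of b.
After projecting and ordering:
a.salary | b.dept_id | b.salary | b.emp_name
45 | 5 | 45 | Heidi
50 | 2 | 50 | Vik
50 | 2 | 50 | Vik
50 | 2 | 50 | Zane
50 | 2 | 50 | Zane
55 | 4 | 55 | Vik
60 | 8 | 60 | Alice
70 | 7 | 70 | Ken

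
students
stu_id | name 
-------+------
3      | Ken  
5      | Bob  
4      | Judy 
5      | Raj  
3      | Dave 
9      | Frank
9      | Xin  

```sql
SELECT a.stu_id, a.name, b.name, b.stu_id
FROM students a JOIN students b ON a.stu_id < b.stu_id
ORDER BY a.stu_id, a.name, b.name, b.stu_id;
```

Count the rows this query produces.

18

INNER JOIN keeps only pairs where the ON condition holds.
Matching on a.stu_id < b.stu_id.
Matched pairs: 18.
Total: 18 rows.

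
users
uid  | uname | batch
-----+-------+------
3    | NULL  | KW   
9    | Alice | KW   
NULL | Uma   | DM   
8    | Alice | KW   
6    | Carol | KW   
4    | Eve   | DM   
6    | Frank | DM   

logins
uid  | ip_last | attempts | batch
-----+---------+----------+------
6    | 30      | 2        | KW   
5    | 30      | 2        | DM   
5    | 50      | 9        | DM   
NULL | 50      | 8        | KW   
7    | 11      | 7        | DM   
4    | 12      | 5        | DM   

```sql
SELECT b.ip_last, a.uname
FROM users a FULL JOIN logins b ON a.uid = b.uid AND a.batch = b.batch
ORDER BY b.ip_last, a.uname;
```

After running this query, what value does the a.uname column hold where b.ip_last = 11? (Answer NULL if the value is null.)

NULL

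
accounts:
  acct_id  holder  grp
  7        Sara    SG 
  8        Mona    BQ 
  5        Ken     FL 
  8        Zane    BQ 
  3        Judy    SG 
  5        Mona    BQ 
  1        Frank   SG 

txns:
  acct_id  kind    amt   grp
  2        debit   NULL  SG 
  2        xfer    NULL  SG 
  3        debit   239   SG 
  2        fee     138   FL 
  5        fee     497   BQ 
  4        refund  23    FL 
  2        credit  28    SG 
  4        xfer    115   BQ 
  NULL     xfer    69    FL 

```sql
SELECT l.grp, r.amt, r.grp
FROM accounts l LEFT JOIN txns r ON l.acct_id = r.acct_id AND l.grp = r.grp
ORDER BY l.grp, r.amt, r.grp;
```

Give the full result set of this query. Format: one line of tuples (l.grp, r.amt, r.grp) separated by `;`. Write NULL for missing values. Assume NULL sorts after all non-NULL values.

(BQ, 497, BQ); (BQ, NULL, NULL); (BQ, NULL, NULL); (FL, NULL, NULL); (SG, 239, SG); (SG, NULL, NULL); (SG, NULL, NULL)

LEFT JOIN keeps every row from `accounts`; unmatched rows get NULL for `txns`'s columns.
Matching on l.acct_id = r.acct_id AND l.grp = r.grp. A NULL in a compared column never satisfies the condition.
- l[0] acct_id=7, grp=SG → no match; kept with NULLs on the r side.
- l[1] acct_id=8, grp=BQ → no match; kept with NULLs on the r side.
- l[2] acct_id=5, grp=FL → no match; kept with NULLs on the r side.
- l[3] acct_id=8, grp=BQ → no match; kept with NULLs on the r side.
- l[4] acct_id=3, grp=SG → 1 match(es) in r → 1 row(s).
- l[5] acct_id=5, grp=BQ → 1 match(es) in r → 1 row(s).
- l[6] acct_id=1, grp=SG → no match; kept with NULLs on the r side.
After projecting and ordering:
l.grp | r.amt | r.grp
BQ | 497 | BQ
BQ | NULL | NULL
BQ | NULL | NULL
FL | NULL | NULL
SG | 239 | SG
SG | NULL | NULL
SG | NULL | NULL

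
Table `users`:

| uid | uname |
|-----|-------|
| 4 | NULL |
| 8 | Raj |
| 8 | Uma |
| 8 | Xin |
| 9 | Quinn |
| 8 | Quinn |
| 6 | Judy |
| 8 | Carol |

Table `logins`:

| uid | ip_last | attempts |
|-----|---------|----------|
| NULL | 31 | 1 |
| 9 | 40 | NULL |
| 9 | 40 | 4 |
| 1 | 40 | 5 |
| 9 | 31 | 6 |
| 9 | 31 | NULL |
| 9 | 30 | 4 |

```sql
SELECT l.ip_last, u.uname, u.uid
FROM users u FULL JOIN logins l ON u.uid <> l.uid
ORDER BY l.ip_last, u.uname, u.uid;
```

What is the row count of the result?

FULL OUTER JOIN keeps every row from both sides; unmatched rows get NULL for the other side's columns.
Matching on u.uid <> l.uid. A NULL in a compared column never satisfies the condition.
- uid=4: 6 matching l row(s), so 6 row(s) emitted.
- uid=8: 6 matching l row(s), so 6 row(s) emitted.
- uid=8: 6 matching l row(s), so 6 row(s) emitted.
- uid=8: 6 matching l row(s), so 6 row(s) emitted.
- uid=9: 1 matching l row(s), so 1 row(s) emitted.
- uid=8: 6 matching l row(s), so 6 row(s) emitted.
- uid=6: 6 matching l row(s), so 6 row(s) emitted.
- uid=8: 6 matching l row(s), so 6 row(s) emitted.
- 1 l row(s) had no u match → kept, u columns NULL.
Total: 43 matched + 1 padded = 44 rows.

44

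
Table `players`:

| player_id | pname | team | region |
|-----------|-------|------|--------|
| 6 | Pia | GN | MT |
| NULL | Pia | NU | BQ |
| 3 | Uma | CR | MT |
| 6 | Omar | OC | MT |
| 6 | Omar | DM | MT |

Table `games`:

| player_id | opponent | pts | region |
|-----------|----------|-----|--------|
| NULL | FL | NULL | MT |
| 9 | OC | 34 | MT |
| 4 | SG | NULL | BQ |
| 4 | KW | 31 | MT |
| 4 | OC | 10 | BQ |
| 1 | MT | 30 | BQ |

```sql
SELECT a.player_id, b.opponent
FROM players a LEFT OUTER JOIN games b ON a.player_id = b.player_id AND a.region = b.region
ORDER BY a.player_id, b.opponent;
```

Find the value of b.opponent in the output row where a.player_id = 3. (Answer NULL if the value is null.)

NULL

LEFT JOIN keeps every row from `players`; unmatched rows get NULL for `games`'s columns.
Matching on a.player_id = b.player_id AND a.region = b.region. A NULL in a compared column never satisfies the condition.
- a (player_id=6, region=MT) has no partner → padded with NULL.
- a (player_id=NULL, region=BQ) has no partner → padded with NULL.
- a (player_id=3, region=MT) has no partner → padded with NULL.
- a (player_id=6, region=MT) has no partner → padded with NULL.
- a (player_id=6, region=MT) has no partner → padded with NULL.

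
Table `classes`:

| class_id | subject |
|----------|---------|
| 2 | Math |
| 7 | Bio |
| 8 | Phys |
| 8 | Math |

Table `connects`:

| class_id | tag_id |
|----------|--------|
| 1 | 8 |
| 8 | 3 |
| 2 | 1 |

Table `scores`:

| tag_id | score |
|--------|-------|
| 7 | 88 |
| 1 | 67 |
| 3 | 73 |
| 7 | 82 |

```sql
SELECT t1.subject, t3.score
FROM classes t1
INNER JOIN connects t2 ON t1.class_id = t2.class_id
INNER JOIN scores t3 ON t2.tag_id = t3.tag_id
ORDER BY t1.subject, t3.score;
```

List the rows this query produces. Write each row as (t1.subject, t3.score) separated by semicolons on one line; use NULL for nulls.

(Math, 67); (Math, 73); (Phys, 73)

Evaluate left to right. First `classes t1 INNER JOIN connects t2` on class_id: 3 row(s).
Then INNER JOIN `scores t3` on tag_id: keep only rows whose t2.tag_id appears in t3.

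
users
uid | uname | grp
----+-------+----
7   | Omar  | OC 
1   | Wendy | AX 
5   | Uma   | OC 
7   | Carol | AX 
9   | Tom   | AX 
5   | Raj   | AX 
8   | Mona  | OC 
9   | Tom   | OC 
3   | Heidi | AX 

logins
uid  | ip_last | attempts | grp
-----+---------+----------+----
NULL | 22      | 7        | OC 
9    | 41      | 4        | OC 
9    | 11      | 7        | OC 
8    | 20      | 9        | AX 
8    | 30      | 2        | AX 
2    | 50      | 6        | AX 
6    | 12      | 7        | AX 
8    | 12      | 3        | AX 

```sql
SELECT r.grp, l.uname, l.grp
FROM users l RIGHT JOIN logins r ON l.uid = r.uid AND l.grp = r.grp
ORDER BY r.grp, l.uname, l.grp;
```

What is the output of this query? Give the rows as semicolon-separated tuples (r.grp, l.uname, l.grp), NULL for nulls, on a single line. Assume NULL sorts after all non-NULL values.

(AX, NULL, NULL); (AX, NULL, NULL); (AX, NULL, NULL); (AX, NULL, NULL); (AX, NULL, NULL); (OC, Tom, OC); (OC, Tom, OC); (OC, NULL, NULL)

RIGHT JOIN keeps every row from `logins`; unmatched rows get NULL for `users`'s columns.
Matching on l.uid = r.uid AND l.grp = r.grp. A NULL in a compared column never satisfies the condition.
- l[0] uid=7, grp=OC → no match.
- l[1] uid=1, grp=AX → no match.
- l[2] uid=5, grp=OC → no match.
- l[3] uid=7, grp=AX → no match.
- l[4] uid=9, grp=AX → no match.
- l[5] uid=5, grp=AX → no match.
- l[6] uid=8, grp=OC → no match.
- l[7] uid=9, grp=OC → 2 match(es) in r → 2 row(s).
- l[8] uid=3, grp=AX → no match.
- 6 r row(s) had no l match → kept, l columns NULL.
After projecting and ordering:
r.grp | l.uname | l.grp
AX | NULL | NULL
AX | NULL | NULL
AX | NULL | NULL
AX | NULL | NULL
AX | NULL | NULL
OC | Tom | OC
OC | Tom | OC
OC | NULL | NULL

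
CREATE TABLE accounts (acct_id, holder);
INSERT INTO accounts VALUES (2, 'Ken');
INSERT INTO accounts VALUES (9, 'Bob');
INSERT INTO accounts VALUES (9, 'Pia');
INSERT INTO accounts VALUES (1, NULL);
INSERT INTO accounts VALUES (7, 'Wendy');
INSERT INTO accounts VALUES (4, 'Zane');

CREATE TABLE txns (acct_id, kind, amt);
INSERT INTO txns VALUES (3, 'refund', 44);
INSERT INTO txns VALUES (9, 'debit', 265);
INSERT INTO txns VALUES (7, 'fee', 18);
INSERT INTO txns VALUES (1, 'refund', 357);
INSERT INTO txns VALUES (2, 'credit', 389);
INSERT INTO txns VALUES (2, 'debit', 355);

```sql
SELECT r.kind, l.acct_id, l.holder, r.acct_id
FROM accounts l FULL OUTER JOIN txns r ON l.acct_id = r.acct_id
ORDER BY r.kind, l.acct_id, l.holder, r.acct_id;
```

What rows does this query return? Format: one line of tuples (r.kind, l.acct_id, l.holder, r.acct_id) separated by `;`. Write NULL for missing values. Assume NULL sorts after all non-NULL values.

FULL OUTER JOIN keeps every row from both sides; unmatched rows get NULL for the other side's columns.
Matching on l.acct_id = r.acct_id.
- l (acct_id=2) pairs with 2 row(s) of r.
- l (acct_id=9) pairs with 1 row(s) of r.
- l (acct_id=9) pairs with 1 row(s) of r.
- l (acct_id=1) pairs with 1 row(s) of r.
- l (acct_id=7) pairs with 1 row(s) of r.
- l (acct_id=4) has no partner → padded with NULL.
- 1 row(s) from r found no l partner → padded with NULL.
After projecting and ordering:
r.kind | l.acct_id | l.holder | r.acct_id
credit | 2 | Ken | 2
debit | 2 | Ken | 2
debit | 9 | Bob | 9
debit | 9 | Pia | 9
fee | 7 | Wendy | 7
refund | 1 | NULL | 1
refund | NULL | NULL | 3
NULL | 4 | Zane | NULL

(credit, 2, Ken, 2); (debit, 2, Ken, 2); (debit, 9, Bob, 9); (debit, 9, Pia, 9); (fee, 7, Wendy, 7); (refund, 1, NULL, 1); (refund, NULL, NULL, 3); (NULL, 4, Zane, NULL)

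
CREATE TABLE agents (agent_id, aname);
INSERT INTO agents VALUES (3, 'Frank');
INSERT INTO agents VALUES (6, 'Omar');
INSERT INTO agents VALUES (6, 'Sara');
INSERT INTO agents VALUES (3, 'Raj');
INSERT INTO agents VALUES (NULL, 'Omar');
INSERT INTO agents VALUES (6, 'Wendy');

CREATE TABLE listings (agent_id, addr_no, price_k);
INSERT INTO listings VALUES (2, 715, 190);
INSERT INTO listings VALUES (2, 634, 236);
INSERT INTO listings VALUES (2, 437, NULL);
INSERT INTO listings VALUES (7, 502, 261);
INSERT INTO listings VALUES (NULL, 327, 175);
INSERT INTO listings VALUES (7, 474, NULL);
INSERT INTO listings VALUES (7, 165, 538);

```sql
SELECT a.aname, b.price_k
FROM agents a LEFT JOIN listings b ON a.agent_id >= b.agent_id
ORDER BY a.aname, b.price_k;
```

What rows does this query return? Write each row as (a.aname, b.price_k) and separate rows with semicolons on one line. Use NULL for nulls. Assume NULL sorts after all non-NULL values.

(Frank, 190); (Frank, 236); (Frank, NULL); (Omar, 190); (Omar, 236); (Omar, NULL); (Omar, NULL); (Raj, 190); (Raj, 236); (Raj, NULL); (Sara, 190); (Sara, 236); (Sara, NULL); (Wendy, 190); (Wendy, 236); (Wendy, NULL)

LEFT JOIN keeps every row from `agents`; unmatched rows get NULL for `listings`'s columns.
Matching on a.agent_id >= b.agent_id. A NULL in a compared column never satisfies the condition.
- a[0] agent_id=3 → 3 match(es) in b → 3 row(s).
- a[1] agent_id=6 → 3 match(es) in b → 3 row(s).
- a[2] agent_id=6 → 3 match(es) in b → 3 row(s).
- a[3] agent_id=3 → 3 match(es) in b → 3 row(s).
- a[4] agent_id=NULL → no match; kept with NULLs on the b side.
- a[5] agent_id=6 → 3 match(es) in b → 3 row(s).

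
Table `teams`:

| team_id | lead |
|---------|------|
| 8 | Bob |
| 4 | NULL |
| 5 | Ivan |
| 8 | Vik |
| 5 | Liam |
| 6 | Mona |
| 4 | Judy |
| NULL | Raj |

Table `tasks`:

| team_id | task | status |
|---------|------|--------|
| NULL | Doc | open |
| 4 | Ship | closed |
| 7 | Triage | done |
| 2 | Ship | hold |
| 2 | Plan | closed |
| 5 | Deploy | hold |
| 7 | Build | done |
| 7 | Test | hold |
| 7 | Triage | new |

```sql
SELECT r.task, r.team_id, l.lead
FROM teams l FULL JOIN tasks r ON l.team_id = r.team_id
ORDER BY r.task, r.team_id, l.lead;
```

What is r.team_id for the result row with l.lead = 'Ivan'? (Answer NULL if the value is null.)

FULL OUTER JOIN keeps every row from both sides; unmatched rows get NULL for the other side's columns.
Matching on l.team_id = r.team_id. A NULL in a compared column never satisfies the condition.
Matched pairs: 4; unmatched l rows kept: 4; unmatched r rows kept: 7.

5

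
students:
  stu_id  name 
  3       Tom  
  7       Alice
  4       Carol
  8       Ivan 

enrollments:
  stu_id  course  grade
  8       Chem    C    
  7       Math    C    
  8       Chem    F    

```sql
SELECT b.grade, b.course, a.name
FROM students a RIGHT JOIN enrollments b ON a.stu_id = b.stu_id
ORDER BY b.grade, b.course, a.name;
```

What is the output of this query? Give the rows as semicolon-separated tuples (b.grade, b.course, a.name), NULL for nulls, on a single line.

RIGHT JOIN keeps every row from `enrollments`; unmatched rows get NULL for `students`'s columns.
Matching on a.stu_id = b.stu_id.
- a[0] stu_id=3 → no match.
- a[1] stu_id=7 → 1 match(es) in b → 1 row(s).
- a[2] stu_id=4 → no match.
- a[3] stu_id=8 → 2 match(es) in b → 2 row(s).
- every b row matched at least one a row.
After projecting and ordering:
b.grade | b.course | a.name
C | Chem | Ivan
C | Math | Alice
F | Chem | Ivan

(C, Chem, Ivan); (C, Math, Alice); (F, Chem, Ivan)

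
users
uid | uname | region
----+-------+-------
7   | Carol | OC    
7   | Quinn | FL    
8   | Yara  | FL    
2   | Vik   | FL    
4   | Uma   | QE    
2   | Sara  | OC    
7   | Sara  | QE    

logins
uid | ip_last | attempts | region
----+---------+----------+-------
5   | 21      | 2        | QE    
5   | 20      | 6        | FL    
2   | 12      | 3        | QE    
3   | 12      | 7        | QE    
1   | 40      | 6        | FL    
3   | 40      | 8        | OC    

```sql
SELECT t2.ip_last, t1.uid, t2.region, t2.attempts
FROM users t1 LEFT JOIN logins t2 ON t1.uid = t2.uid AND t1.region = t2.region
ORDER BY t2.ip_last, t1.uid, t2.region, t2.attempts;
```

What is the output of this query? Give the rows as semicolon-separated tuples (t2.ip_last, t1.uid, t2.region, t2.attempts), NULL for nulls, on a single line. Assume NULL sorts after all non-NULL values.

(NULL, 2, NULL, NULL); (NULL, 2, NULL, NULL); (NULL, 4, NULL, NULL); (NULL, 7, NULL, NULL); (NULL, 7, NULL, NULL); (NULL, 7, NULL, NULL); (NULL, 8, NULL, NULL)

LEFT JOIN keeps every row from `users`; unmatched rows get NULL for `logins`'s columns.
Matching on t1.uid = t2.uid AND t1.region = t2.region.
- t1 row (uid=7, region=OC): no match → kept, t2 columns NULL.
- t1 row (uid=7, region=FL): no match → kept, t2 columns NULL.
- t1 row (uid=8, region=FL): no match → kept, t2 columns NULL.
- t1 row (uid=2, region=FL): no match → kept, t2 columns NULL.
- t1 row (uid=4, region=QE): no match → kept, t2 columns NULL.
- t1 row (uid=2, region=OC): no match → kept, t2 columns NULL.
- t1 row (uid=7, region=QE): no match → kept, t2 columns NULL.
After projecting and ordering:
t2.ip_last | t1.uid | t2.region | t2.attempts
NULL | 2 | NULL | NULL
NULL | 2 | NULL | NULL
NULL | 4 | NULL | NULL
NULL | 7 | NULL | NULL
NULL | 7 | NULL | NULL
NULL | 7 | NULL | NULL
NULL | 8 | NULL | NULL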